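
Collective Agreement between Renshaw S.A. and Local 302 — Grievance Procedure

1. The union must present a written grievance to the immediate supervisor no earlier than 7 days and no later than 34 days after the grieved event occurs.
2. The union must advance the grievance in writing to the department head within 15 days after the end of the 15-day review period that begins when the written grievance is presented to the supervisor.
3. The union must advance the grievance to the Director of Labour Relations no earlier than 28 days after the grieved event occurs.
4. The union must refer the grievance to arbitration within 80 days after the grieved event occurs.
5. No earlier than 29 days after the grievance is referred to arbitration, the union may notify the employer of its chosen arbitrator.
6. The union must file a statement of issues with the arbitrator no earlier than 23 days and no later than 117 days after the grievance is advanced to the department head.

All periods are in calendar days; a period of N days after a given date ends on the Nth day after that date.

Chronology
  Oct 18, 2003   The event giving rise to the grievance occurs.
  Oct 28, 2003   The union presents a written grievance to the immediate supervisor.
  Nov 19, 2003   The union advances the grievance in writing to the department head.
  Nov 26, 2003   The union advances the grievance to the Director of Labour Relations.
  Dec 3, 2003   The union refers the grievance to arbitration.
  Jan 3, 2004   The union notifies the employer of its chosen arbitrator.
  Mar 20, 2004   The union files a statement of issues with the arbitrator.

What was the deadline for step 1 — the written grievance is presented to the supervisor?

Nov 21, 2003

Step 1 runs from Oct 18, 2003, when the grieved event occurs. The window is 7–34 days after Oct 18, 2003; it closes on Nov 21, 2003.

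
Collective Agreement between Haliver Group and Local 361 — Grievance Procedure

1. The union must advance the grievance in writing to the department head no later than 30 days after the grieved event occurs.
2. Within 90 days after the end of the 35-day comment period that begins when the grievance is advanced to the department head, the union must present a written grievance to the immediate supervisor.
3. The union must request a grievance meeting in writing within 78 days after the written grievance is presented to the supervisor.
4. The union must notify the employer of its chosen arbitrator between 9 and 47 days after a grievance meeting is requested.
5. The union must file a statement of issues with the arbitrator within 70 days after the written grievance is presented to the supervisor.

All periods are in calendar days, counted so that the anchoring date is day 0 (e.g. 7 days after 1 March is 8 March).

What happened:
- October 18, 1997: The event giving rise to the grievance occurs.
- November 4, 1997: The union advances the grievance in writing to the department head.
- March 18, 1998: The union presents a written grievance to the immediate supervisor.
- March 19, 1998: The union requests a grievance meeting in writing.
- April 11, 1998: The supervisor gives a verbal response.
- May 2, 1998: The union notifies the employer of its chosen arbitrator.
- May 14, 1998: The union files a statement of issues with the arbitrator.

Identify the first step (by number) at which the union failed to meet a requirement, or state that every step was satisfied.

Step 1 — counting 30 days from October 18, 1997 (when the grieved event occurs) gives a deadline of November 17, 1997; done November 4, 1997 — timely.
Step 2 — counting 90 days from December 9, 1997 (end of the 35-day comment period, which began when the grievance is advanced to the department head on November 4, 1997) gives a deadline of March 9, 1998; done March 18, 1998 — 9 days late.

Step 2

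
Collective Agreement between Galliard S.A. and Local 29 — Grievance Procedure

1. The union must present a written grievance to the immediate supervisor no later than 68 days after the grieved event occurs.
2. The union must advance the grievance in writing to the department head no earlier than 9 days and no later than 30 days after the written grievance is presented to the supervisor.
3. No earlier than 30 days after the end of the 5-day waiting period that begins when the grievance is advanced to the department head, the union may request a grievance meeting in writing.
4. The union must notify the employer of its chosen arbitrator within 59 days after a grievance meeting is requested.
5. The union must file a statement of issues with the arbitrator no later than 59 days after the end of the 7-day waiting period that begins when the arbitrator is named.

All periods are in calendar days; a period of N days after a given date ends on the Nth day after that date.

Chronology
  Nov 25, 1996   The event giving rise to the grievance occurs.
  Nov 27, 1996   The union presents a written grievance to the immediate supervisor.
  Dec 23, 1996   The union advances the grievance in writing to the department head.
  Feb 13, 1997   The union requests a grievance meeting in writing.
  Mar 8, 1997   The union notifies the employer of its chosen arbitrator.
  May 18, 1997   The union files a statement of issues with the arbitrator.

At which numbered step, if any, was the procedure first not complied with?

Step 1: 68 days after Nov 25, 1996 (when the grieved event occurs) is Feb 1, 1997; Nov 27, 1996 is within that limit.
Step 2: the window is 9–30 days after Nov 27, 1996 (when the written grievance is presented to the supervisor), so Dec 6, 1996 through Dec 27, 1996; Dec 23, 1996 falls inside that range.
Step 3: the earliest permitted date is 30 days after Dec 28, 1996 (end of the 5-day waiting period, which began when the grievance is advanced to the department head on Dec 23, 1996), i.e. Jan 27, 1997; done Feb 13, 1997 — permitted.
Step 4: 59 days after Feb 13, 1997 (when a grievance meeting is requested) is Apr 13, 1997; Mar 8, 1997 is within that limit.
Step 5: 59 days after Mar 15, 1997 (end of the 7-day waiting period, which began when the arbitrator is named on Mar 8, 1997) is May 13, 1997; done May 18, 1997 — 5 days late.
That is the first point of non-compliance.

Step 5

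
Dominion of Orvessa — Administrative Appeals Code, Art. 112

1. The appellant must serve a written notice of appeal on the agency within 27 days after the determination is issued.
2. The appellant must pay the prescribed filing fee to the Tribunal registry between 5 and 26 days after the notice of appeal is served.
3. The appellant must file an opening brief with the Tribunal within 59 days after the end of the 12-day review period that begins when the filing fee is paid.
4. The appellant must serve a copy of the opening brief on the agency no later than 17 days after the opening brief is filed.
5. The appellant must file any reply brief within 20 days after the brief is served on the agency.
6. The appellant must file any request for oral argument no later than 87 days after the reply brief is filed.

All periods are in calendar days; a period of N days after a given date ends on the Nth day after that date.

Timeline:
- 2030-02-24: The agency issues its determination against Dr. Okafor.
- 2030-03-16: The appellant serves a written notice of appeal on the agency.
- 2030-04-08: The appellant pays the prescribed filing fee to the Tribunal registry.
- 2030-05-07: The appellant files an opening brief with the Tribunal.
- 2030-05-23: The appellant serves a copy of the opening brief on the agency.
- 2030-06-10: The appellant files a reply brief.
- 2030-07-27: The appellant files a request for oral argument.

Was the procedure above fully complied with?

Yes

Step 1: 27 days after 2030-02-24 (when the determination is issued) is 2030-03-23; completed 2030-03-16, before the deadline.
Step 2: the window is 5–26 days after 2030-03-16 (when the notice of appeal is served), so 2030-03-21 through 2030-04-11; done 2030-04-08, which is between those dates.
Step 3: 59 days after 2030-04-20 (end of the 12-day review period, which began when the filing fee is paid on 2030-04-08) is 2030-06-18; 2030-05-07 is within that limit.
Step 4: 17 days after 2030-05-07 (when the opening brief is filed) is 2030-05-24; completed 2030-05-23, before the deadline.
Step 5: 20 days after 2030-05-23 (when the brief is served on the agency) is 2030-06-12; completed 2030-06-10, before the deadline.
Step 6: 87 days after 2030-06-10 (when the reply brief is filed) is 2030-09-05; completed 2030-07-27, before the deadline.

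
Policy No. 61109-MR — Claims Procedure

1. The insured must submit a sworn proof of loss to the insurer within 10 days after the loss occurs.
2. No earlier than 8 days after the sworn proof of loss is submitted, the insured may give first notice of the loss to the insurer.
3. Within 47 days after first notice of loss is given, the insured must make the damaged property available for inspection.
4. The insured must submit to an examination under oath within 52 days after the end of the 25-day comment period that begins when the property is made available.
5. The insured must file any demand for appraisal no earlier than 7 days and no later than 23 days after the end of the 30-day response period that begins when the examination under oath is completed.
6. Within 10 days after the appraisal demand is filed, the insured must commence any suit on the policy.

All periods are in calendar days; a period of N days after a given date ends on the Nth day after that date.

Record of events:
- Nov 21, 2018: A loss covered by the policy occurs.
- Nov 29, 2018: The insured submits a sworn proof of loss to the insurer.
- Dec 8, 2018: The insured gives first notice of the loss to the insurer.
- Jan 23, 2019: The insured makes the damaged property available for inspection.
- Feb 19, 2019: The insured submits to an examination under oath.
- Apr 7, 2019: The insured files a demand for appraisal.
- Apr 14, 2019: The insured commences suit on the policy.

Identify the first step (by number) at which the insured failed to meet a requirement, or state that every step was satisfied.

Step 1 — counting 10 days from Nov 21, 2018 (when the loss occurs) gives a deadline of Dec 1, 2018; Nov 29, 2018 is within that limit.
Step 2 — must wait 8 days from Nov 29, 2018 (when the sworn proof of loss is submitted), so not before Dec 7, 2018; Dec 8, 2018 is on or after that date.
Step 3 — counting 47 days from Dec 8, 2018 (when first notice of loss is given) gives a deadline of Jan 24, 2019; Jan 23, 2019 is within that limit.
Step 4 — counting 52 days from Feb 17, 2019 (end of the 25-day comment period, which began when the property is made available on Jan 23, 2019) gives a deadline of Apr 10, 2019; Feb 19, 2019 is within that limit.
Step 5 — 7 and 23 days from Mar 21, 2019 (end of the 30-day response period, which began when the examination under oath is completed on Feb 19, 2019) are Mar 28, 2019 and Apr 13, 2019 respectively; done Apr 7, 2019 — within the window.
Step 6 — counting 10 days from Apr 7, 2019 (when the appraisal demand is filed) gives a deadline of Apr 17, 2019; completed Apr 14, 2019, before the deadline.

None — every step was satisfied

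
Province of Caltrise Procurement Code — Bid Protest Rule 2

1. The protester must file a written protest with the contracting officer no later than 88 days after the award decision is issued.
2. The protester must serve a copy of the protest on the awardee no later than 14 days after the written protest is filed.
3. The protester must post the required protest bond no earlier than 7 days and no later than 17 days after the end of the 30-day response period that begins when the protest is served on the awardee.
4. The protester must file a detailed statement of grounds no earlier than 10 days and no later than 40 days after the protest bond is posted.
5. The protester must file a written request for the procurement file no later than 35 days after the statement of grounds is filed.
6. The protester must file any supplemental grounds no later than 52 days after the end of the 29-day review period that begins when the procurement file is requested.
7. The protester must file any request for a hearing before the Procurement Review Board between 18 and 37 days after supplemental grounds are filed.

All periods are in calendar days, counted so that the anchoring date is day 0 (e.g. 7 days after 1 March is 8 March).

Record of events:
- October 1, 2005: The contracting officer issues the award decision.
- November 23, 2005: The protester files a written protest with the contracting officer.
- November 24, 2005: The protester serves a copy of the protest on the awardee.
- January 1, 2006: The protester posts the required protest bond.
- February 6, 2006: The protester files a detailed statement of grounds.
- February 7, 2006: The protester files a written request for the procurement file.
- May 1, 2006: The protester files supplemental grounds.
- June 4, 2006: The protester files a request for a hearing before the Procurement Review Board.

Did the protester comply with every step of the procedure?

No

Step 1 — counting 88 days from October 1, 2005 (when the award decision is issued) gives a deadline of December 28, 2005; completed November 23, 2005, before the deadline.
Step 2 — counting 14 days from November 23, 2005 (when the written protest is filed) gives a deadline of December 7, 2005; completed November 24, 2005, before the deadline.
Step 3 — 7 and 17 days from December 24, 2005 (end of the 30-day response period, which began when the protest is served on the awardee on November 24, 2005) are December 31, 2005 and January 10, 2006 respectively; done January 1, 2006 — within the window.
Step 4 — 10 and 40 days from January 1, 2006 (when the protest bond is posted) are January 11, 2006 and February 10, 2006 respectively; February 6, 2006 falls inside that range.
Step 5 — counting 35 days from February 6, 2006 (when the statement of grounds is filed) gives a deadline of March 13, 2006; done February 7, 2006 — timely.
Step 6 — counting 52 days from March 8, 2006 (end of the 29-day review period, which began when the procurement file is requested on February 7, 2006) gives a deadline of April 29, 2006; done May 1, 2006 — 2 days late.
No need to go further; step 6 was not satisfied.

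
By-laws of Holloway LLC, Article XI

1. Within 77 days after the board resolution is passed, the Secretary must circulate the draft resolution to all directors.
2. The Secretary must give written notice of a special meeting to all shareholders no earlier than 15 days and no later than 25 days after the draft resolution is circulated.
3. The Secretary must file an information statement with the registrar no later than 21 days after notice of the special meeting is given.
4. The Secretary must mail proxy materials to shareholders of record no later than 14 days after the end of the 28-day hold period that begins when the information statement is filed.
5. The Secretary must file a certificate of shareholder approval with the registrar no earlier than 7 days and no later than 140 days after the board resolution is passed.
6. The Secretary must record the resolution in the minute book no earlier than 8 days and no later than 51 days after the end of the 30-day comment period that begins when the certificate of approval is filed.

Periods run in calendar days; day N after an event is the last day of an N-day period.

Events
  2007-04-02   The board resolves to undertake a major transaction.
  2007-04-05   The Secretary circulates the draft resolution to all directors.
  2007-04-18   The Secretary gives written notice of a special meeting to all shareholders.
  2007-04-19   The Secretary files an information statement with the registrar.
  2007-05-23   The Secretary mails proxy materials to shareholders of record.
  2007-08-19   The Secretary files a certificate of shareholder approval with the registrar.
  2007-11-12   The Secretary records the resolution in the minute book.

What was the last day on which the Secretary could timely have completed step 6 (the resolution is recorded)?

2007-11-08

The certificate of approval is filed on 2007-08-19; the 30-day comment period therefore ends 2007-09-18, and step 6 runs from that date. The window is 8–51 days after 2007-09-18; it closes on 2007-11-08.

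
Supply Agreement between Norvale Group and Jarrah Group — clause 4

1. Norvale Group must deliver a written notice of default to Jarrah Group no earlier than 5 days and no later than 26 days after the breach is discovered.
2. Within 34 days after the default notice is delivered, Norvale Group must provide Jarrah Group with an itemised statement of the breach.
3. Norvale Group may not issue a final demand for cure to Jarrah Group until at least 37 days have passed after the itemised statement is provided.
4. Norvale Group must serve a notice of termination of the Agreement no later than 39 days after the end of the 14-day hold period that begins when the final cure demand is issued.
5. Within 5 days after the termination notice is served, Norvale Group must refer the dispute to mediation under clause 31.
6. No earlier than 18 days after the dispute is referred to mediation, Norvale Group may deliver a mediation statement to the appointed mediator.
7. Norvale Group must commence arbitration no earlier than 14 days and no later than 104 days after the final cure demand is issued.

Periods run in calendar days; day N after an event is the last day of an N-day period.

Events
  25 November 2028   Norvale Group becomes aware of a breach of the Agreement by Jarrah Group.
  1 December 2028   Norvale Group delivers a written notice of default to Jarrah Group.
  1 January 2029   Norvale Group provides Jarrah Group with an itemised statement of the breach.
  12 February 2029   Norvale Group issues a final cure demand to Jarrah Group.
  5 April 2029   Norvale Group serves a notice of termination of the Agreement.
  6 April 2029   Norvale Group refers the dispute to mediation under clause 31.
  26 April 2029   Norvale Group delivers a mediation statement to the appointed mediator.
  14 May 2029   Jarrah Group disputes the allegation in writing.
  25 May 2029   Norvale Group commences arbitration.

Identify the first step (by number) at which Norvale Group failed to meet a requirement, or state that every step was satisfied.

(1) the permitted window runs from 25 November 2028 + 5 = 30 November 2028 to 25 November 2028 + 26 = 21 December 2028; done 1 December 2028 — within the window.
(2) due by 1 December 2028 + 34 days = 4 January 2029; completed 1 January 2029, before the deadline.
(3) permitted from 1 January 2029 + 37 days = 7 February 2029 onward; done 12 February 2029 — permitted.
(4) due by 26 February 2029 + 39 days = 6 April 2029; 5 April 2029 is within that limit.
(5) due by 5 April 2029 + 5 days = 10 April 2029; 6 April 2029 is within that limit.
(6) permitted from 6 April 2029 + 18 days = 24 April 2029 onward; done 26 April 2029 — permitted.
(7) the permitted window runs from 12 February 2029 + 14 = 26 February 2029 to 12 February 2029 + 104 = 27 May 2029; done 25 May 2029, which is between those dates.

None — every step was satisfied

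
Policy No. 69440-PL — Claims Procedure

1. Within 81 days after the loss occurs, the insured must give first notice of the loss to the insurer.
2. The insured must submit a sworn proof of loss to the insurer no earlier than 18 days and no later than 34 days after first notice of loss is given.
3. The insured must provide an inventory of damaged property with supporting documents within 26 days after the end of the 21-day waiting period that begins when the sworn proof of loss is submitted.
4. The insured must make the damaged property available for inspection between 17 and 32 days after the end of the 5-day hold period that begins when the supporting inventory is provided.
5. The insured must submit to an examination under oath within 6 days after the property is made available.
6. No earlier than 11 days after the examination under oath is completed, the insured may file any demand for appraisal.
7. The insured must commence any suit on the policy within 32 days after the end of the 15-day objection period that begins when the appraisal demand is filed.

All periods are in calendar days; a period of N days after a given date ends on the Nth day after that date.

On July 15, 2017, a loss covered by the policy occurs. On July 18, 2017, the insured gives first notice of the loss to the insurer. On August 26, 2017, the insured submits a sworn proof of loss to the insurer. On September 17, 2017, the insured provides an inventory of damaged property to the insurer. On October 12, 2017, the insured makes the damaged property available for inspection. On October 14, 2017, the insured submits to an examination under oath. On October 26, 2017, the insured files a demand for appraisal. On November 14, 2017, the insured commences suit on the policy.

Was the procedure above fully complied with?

No

(1) due by July 15, 2017 + 81 days = October 4, 2017; July 18, 2017 is within that limit.
(2) the permitted window runs from July 18, 2017 + 18 = August 5, 2017 to July 18, 2017 + 34 = August 21, 2017; August 26, 2017 is 5 days past the end of the window.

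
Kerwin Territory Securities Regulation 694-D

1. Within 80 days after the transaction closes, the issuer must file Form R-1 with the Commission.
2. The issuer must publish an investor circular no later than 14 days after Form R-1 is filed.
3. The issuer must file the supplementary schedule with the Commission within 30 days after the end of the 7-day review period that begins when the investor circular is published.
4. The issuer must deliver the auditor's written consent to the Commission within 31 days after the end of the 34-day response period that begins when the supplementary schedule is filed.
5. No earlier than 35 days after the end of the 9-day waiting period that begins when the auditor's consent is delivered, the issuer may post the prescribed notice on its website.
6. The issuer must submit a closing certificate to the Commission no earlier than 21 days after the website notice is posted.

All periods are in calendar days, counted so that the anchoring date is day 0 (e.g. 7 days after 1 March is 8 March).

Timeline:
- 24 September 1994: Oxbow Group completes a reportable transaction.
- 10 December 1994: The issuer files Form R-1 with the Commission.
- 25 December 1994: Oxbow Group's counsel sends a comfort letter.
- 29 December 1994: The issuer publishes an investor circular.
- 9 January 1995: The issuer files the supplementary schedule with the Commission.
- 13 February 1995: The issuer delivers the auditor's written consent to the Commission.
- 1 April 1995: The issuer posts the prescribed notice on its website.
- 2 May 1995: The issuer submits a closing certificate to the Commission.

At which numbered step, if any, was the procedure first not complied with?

(1) due by 24 September 1994 + 80 days = 13 December 1994; done 10 December 1994 — timely.
(2) due by 10 December 1994 + 14 days = 24 December 1994; done 29 December 1994 — 5 days late.

Step 2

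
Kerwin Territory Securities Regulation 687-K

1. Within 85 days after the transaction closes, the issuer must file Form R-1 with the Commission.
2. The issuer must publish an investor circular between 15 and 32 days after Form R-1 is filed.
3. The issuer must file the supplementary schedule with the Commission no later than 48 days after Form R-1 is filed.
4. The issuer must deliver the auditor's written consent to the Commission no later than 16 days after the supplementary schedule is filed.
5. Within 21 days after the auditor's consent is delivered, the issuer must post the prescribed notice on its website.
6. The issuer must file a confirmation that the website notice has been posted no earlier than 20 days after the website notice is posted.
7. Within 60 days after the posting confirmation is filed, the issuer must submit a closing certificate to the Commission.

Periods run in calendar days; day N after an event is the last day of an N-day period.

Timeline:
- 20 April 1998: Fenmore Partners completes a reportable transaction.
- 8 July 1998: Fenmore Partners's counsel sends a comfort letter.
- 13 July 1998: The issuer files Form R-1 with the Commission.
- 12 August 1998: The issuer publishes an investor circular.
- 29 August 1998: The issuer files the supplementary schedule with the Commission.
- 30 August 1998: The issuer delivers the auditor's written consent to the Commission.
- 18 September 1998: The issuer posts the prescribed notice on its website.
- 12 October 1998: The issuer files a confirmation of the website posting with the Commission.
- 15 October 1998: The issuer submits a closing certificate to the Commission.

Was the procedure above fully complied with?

Yes

Step 1 — counting 85 days from 20 April 1998 (when the transaction closes) gives a deadline of 14 July 1998; 13 July 1998 is within that limit.
Step 2 — 15 and 32 days from 13 July 1998 (when Form R-1 is filed) are 28 July 1998 and 14 August 1998 respectively; done 12 August 1998 — within the window.
Step 3 — counting 48 days from 13 July 1998 (when Form R-1 is filed) gives a deadline of 30 August 1998; 29 August 1998 is within that limit.
Step 4 — counting 16 days from 29 August 1998 (when the supplementary schedule is filed) gives a deadline of 14 September 1998; 30 August 1998 is within that limit.
Step 5 — counting 21 days from 30 August 1998 (when the auditor's consent is delivered) gives a deadline of 20 September 1998; completed 18 September 1998, before the deadline.
Step 6 — must wait 20 days from 18 September 1998 (when the website notice is posted), so not before 8 October 1998; 12 October 1998 is on or after that date.
Step 7 — counting 60 days from 12 October 1998 (when the posting confirmation is filed) gives a deadline of 11 December 1998; 15 October 1998 is within that limit.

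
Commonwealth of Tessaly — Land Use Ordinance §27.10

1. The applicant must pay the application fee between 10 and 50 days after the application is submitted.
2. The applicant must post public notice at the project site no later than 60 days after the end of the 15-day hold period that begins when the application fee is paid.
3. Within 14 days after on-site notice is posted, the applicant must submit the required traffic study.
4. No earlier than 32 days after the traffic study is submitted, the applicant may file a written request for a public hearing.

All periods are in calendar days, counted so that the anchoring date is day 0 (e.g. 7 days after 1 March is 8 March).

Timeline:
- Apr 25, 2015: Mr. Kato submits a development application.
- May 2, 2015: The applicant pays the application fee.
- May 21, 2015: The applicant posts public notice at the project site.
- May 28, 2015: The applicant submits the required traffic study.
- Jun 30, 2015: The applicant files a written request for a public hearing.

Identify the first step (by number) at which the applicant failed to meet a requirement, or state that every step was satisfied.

Step 1

Step 1: the window is 10–50 days after Apr 25, 2015 (when the application is submitted), so May 5, 2015 through Jun 14, 2015; May 2, 2015 is 3 days too early.
Later steps need not be reached.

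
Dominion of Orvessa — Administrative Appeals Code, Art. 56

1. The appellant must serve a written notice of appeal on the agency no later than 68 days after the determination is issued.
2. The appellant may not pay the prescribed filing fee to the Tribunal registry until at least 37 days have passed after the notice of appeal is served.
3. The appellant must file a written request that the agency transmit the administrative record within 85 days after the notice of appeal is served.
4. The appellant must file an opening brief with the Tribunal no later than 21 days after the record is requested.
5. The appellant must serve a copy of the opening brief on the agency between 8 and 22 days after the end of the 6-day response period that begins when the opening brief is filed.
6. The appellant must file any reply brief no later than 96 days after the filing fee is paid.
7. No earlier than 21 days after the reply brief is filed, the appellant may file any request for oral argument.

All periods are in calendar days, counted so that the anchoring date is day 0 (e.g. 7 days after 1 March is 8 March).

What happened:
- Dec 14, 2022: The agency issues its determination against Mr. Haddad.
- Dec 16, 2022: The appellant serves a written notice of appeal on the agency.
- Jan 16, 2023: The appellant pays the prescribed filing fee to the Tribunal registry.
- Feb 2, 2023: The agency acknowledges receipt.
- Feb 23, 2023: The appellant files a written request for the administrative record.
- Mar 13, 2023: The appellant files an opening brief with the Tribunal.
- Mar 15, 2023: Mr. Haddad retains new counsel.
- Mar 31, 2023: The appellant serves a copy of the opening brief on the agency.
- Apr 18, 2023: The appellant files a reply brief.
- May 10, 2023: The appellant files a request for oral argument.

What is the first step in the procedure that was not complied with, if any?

Step 2

Step 1 — counting 68 days from Dec 14, 2022 (when the determination is issued) gives a deadline of Feb 20, 2023; Dec 16, 2022 is within that limit.
Step 2 — must wait 37 days from Dec 16, 2022 (when the notice of appeal is served), so not before Jan 22, 2023; acted on Jan 16, 2023, 6 days prematurely.
The procedure was therefore not followed at step 2.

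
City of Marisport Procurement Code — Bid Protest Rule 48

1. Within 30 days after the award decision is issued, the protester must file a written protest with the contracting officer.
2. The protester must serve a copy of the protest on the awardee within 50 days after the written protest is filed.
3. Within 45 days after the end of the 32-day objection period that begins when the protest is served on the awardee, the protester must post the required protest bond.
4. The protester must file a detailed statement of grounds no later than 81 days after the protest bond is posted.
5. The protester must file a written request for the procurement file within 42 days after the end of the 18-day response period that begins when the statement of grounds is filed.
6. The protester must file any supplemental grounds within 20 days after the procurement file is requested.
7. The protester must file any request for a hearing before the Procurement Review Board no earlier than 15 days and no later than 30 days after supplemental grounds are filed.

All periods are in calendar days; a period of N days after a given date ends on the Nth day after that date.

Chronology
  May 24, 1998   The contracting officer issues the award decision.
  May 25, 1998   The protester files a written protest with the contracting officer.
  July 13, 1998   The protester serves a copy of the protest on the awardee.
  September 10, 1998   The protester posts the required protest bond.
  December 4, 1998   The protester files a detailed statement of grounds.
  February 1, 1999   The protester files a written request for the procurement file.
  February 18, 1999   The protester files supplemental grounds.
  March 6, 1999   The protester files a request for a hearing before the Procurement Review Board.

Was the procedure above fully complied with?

No

Step 1: 30 days after May 24, 1998 (when the award decision is issued) is June 23, 1998; completed May 25, 1998, before the deadline.
Step 2: 50 days after May 25, 1998 (when the written protest is filed) is July 14, 1998; done July 13, 1998 — timely.
Step 3: 45 days after August 14, 1998 (end of the 32-day objection period, which began when the protest is served on the awardee on July 13, 1998) is September 28, 1998; completed September 10, 1998, before the deadline.
Step 4: 81 days after September 10, 1998 (when the protest bond is posted) is November 30, 1998; December 4, 1998 misses that deadline by 4 days.
Later steps need not be reached.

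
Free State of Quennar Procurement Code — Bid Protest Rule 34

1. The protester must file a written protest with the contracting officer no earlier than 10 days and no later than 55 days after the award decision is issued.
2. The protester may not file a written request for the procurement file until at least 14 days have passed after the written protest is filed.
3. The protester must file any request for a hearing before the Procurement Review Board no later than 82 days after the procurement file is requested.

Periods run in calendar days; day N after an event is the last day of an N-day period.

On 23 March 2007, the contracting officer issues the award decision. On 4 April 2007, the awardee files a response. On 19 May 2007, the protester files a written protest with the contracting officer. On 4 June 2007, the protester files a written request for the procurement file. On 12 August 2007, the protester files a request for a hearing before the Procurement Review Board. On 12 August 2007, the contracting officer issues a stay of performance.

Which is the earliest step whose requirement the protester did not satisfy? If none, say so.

Step 1

(1) the permitted window runs from 23 March 2007 + 10 = 2 April 2007 to 23 March 2007 + 55 = 17 May 2007; 19 May 2007 is 2 days past the end of the window.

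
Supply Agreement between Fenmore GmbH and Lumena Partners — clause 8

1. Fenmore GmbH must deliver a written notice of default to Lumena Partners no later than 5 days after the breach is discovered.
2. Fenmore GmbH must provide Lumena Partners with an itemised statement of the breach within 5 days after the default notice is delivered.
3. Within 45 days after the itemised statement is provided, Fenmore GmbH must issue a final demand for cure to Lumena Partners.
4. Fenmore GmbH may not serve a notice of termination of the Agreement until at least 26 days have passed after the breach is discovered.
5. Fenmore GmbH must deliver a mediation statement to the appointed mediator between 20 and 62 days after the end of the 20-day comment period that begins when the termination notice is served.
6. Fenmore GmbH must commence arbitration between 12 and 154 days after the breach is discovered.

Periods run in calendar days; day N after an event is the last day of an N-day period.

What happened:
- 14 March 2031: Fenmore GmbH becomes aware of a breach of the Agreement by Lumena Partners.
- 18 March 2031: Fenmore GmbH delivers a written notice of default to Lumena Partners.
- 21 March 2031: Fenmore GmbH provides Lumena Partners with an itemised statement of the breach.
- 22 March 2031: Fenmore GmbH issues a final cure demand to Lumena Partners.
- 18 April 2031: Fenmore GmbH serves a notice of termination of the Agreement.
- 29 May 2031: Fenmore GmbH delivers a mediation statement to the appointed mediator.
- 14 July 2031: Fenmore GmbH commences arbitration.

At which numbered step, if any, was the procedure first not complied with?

Step 1: 5 days after 14 March 2031 (when the breach is discovered) is 19 March 2031; completed 18 March 2031, before the deadline.
Step 2: 5 days after 18 March 2031 (when the default notice is delivered) is 23 March 2031; done 21 March 2031 — timely.
Step 3: 45 days after 21 March 2031 (when the itemised statement is provided) is 5 May 2031; 22 March 2031 is within that limit.
Step 4: the earliest permitted date is 26 days after 14 March 2031 (when the breach is discovered), i.e. 9 April 2031; done 18 April 2031 — permitted.
Step 5: the window is 20–62 days after 8 May 2031 (end of the 20-day comment period, which began when the termination notice is served on 18 April 2031), so 28 May 2031 through 9 July 2031; done 29 May 2031 — within the window.
Step 6: the window is 12–154 days after 14 March 2031 (when the breach is discovered), so 26 March 2031 through 15 August 2031; 14 July 2031 falls inside that range.

None — every step was satisfied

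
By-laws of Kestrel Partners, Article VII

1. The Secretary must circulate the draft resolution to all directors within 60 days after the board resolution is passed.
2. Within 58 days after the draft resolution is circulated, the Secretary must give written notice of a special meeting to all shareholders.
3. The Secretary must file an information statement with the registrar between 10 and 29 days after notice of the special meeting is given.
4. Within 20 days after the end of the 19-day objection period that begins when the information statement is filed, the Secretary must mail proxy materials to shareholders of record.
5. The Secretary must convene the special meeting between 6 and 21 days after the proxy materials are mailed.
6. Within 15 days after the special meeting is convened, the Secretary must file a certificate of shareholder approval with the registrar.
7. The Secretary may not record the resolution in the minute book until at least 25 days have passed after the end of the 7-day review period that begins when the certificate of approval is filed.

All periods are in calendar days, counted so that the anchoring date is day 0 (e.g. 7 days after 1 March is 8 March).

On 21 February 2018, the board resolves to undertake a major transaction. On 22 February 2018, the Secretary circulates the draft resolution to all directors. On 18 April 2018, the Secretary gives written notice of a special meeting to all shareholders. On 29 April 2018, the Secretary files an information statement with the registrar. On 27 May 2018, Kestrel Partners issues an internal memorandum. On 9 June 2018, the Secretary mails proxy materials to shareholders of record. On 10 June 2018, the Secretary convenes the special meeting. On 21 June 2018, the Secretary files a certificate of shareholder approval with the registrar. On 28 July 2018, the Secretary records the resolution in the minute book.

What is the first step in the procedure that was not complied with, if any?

(1) due by 21 February 2018 + 60 days = 22 April 2018; done 22 February 2018 — timely.
(2) due by 22 February 2018 + 58 days = 21 April 2018; 18 April 2018 is within that limit.
(3) the permitted window runs from 18 April 2018 + 10 = 28 April 2018 to 18 April 2018 + 29 = 17 May 2018; done 29 April 2018, which is between those dates.
(4) due by 18 May 2018 + 20 days = 7 June 2018; 9 June 2018 misses that deadline by 2 days.

Step 4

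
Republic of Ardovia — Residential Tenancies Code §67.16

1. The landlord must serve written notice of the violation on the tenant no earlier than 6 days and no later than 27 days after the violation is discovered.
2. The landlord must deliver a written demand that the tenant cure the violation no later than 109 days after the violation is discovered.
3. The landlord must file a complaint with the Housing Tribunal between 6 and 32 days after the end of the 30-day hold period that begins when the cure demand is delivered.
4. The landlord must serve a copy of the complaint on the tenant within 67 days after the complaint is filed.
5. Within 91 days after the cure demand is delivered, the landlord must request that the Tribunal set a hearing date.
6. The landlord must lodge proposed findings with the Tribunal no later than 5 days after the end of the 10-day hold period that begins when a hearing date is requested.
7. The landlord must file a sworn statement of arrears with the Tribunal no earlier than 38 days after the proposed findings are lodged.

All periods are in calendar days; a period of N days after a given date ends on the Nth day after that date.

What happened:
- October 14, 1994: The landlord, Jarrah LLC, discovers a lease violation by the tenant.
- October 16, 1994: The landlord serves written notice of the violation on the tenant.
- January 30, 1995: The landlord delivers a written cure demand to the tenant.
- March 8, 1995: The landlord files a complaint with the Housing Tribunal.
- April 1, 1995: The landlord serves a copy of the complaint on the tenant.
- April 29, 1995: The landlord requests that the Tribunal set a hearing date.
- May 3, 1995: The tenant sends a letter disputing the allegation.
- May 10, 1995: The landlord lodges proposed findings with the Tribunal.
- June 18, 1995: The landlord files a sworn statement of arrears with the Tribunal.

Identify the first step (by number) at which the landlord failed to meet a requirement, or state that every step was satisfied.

Step 1

(1) the permitted window runs from October 14, 1994 + 6 = October 20, 1994 to October 14, 1994 + 27 = November 10, 1994; October 16, 1994 is 4 days too early.
No need to go further; step 1 was not satisfied.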